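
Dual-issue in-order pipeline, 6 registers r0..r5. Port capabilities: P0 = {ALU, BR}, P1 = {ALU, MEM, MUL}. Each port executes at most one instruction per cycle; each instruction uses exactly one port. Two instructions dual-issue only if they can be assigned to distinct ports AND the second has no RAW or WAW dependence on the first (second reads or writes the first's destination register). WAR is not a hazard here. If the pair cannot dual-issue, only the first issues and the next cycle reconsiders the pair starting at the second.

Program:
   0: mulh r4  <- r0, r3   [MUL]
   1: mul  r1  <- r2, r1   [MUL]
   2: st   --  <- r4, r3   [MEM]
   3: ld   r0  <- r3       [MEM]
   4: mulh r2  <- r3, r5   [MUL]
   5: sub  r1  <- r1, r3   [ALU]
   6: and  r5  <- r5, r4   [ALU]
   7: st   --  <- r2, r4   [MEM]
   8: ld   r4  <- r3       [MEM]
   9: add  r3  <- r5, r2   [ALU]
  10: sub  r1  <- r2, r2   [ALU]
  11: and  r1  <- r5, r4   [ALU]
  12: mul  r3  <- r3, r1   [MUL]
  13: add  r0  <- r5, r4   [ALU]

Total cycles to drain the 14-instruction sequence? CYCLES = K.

CYCLES = 10

t=0 i0:mulh.MUL ; no-port MUL/MUL
t=1 i1:mul.MUL ; no-port MUL/MEM
t=2 i2:st.MEM ; no-port MEM/MEM
t=3 i3:ld.MEM ; no-port MEM/MUL
t=4 i4&i5:mulh.MUL;sub.ALU ; dual
t=5 i6&i7:and.ALU;st.MEM ; dual
t=6 i8&i9:ld.MEM;add.ALU ; dual
t=7 i10:sub.ALU ; WAW r1
t=8 i11:and.ALU ; RAW r1
t=9 i12&i13:mul.MUL;add.ALU ; dual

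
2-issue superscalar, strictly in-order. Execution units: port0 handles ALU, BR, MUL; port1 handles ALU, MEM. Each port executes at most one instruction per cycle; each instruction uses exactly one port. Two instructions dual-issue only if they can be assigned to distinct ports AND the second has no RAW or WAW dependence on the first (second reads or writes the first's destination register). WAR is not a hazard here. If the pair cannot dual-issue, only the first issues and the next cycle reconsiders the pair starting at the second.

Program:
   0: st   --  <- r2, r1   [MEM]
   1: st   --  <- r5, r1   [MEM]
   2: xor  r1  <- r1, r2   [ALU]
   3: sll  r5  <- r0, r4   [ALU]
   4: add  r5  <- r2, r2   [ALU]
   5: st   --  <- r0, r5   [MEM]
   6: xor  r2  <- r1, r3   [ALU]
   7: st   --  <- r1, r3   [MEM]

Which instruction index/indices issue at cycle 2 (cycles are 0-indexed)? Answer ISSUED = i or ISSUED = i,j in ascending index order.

ISSUED = 3

0. st.MEM @i0  | no-port MEM/MEM
1. st.MEM xor.ALU @i1/i2  | 2-wide
2. sll.ALU @i3  | WAW r5
3. add.ALU @i4  | RAW r5
4. st.MEM xor.ALU @i5/i6  | 2-wide
5. st.MEM @i7  | tail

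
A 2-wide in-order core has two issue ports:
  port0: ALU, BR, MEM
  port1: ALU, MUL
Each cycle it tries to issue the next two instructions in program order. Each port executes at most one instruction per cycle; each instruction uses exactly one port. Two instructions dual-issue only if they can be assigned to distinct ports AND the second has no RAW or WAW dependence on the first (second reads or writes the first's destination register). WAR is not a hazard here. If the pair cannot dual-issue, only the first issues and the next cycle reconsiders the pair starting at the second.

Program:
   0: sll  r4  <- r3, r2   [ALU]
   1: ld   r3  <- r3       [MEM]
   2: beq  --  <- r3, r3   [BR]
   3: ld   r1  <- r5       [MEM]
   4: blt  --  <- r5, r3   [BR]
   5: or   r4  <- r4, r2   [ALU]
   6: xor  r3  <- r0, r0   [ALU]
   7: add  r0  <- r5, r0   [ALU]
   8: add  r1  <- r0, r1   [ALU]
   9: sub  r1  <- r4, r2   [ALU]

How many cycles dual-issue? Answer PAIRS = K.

PAIRS = 3

#0 head=0: sll;ld i0&i1 pair
#1 head=2: beq i2 no-port BR/MEM
#2 head=3: ld i3 no-port MEM/BR
#3 head=4: blt;or i4&i5 pair
#4 head=6: xor;add i6&i7 pair
#5 head=8: add i8 WAW r1
#6 head=9: sub i9 tail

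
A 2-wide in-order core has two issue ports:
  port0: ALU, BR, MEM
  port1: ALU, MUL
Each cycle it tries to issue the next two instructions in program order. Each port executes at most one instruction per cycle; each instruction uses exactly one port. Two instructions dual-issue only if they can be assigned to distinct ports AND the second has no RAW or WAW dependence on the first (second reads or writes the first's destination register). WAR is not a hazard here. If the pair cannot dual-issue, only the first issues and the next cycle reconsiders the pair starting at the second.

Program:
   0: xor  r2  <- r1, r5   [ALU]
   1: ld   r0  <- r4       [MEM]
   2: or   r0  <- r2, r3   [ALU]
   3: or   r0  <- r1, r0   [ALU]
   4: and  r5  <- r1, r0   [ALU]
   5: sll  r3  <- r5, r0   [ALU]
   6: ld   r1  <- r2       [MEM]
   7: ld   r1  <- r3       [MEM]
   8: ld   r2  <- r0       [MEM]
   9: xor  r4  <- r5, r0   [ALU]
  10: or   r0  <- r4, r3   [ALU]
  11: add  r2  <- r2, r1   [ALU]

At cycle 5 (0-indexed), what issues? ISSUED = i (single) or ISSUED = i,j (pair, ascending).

  cy0 -> i0&i1 (xor;ld) dual
  cy1 -> i2 (or) RAW+WAW r0
  cy2 -> i3 (or) RAW r0
  cy3 -> i4 (and) RAW r5
  cy4 -> i5&i6 (sll;ld) dual
  cy5 -> i7 (ld) no-port MEM/MEM
  cy6 -> i8&i9 (ld;xor) dual
  cy7 -> i10&i11 (or;add) dual

ISSUED = 7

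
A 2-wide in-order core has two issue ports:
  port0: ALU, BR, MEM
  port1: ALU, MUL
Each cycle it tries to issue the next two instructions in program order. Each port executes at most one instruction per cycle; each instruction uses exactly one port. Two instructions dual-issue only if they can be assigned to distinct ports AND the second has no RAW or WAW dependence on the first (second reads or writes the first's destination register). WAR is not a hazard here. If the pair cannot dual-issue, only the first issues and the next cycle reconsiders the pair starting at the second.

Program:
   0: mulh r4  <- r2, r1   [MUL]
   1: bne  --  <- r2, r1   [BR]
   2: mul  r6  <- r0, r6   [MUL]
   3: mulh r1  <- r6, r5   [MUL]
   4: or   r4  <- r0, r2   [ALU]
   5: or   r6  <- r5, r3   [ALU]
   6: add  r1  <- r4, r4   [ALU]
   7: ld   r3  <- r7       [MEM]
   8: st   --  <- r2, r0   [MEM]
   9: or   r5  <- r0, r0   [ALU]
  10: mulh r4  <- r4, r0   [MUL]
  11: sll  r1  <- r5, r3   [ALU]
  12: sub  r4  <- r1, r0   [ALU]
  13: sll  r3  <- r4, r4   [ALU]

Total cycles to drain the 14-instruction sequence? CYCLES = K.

#0 head=0: mulh.MUL bne.BR i0/i1 2-wide
#1 head=2: mul.MUL i2 no-port MUL/MUL
#2 head=3: mulh.MUL or.ALU i3/i4 2-wide
#3 head=5: or.ALU add.ALU i5/i6 2-wide
#4 head=7: ld.MEM i7 no-port MEM/MEM
#5 head=8: st.MEM or.ALU i8/i9 2-wide
#6 head=10: mulh.MUL sll.ALU i10/i11 2-wide
#7 head=12: sub.ALU i12 RAW r4
#8 head=13: sll.ALU i13 tail

CYCLES = 9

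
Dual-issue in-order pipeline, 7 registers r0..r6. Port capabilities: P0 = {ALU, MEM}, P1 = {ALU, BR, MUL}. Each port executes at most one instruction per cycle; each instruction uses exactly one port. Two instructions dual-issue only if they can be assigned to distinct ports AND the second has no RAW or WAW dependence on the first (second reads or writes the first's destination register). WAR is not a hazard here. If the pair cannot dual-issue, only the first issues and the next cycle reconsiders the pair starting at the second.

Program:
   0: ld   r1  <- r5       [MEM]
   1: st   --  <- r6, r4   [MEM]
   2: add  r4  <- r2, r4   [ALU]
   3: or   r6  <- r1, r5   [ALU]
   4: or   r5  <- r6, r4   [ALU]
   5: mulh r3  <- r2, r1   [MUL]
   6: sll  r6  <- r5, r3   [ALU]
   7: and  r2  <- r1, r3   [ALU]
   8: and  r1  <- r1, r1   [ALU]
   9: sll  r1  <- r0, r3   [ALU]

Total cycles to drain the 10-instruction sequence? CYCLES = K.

0. ld.MEM @i0  | no-port MEM/MEM
1. st.MEM add.ALU @i1&i2  | 2-wide
2. or.ALU @i3  | RAW r6
3. or.ALU mulh.MUL @i4&i5  | 2-wide
4. sll.ALU and.ALU @i6&i7  | 2-wide
5. and.ALU @i8  | WAW r1
6. sll.ALU @i9  | tail

CYCLES = 7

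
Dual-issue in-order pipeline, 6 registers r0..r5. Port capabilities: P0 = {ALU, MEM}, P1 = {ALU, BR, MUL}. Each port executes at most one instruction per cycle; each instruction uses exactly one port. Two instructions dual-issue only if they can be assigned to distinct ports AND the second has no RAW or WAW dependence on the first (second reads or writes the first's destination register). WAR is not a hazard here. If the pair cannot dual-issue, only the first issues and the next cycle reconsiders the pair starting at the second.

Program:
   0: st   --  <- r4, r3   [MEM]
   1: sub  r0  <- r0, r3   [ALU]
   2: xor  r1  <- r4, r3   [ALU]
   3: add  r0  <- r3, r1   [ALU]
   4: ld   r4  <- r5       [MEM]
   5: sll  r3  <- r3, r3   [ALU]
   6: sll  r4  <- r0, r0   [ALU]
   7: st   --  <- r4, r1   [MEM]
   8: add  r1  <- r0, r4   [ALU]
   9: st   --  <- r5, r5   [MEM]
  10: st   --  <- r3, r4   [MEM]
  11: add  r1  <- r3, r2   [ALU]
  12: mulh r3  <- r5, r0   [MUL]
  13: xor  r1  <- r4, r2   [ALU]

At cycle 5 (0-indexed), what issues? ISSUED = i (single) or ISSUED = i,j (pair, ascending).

t=0 i0,i1:st;sub ; dual
t=1 i2:xor ; RAW r1
t=2 i3,i4:add;ld ; dual
t=3 i5,i6:sll;sll ; dual
t=4 i7,i8:st;add ; dual
t=5 i9:st ; no-port MEM/MEM
t=6 i10,i11:st;add ; dual
t=7 i12,i13:mulh;xor ; dual

ISSUED = 9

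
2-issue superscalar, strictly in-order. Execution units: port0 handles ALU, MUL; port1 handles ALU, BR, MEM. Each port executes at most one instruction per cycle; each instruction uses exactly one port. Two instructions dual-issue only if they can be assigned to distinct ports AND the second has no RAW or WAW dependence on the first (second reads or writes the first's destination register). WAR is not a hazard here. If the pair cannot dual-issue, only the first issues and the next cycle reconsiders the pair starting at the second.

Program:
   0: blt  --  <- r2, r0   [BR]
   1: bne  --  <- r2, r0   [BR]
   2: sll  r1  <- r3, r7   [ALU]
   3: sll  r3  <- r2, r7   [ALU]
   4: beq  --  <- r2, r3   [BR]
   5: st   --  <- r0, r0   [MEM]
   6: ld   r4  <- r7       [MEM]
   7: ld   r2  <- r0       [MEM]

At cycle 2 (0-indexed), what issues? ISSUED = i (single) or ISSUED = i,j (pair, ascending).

ISSUED = 3

c0: i0 blt  no-port BR/BR
c1: i1&i2 bne sll  dual
c2: i3 sll  RAW r3
c3: i4 beq  no-port BR/MEM
c4: i5 st  no-port MEM/MEM
c5: i6 ld  no-port MEM/MEM
c6: i7 ld  tail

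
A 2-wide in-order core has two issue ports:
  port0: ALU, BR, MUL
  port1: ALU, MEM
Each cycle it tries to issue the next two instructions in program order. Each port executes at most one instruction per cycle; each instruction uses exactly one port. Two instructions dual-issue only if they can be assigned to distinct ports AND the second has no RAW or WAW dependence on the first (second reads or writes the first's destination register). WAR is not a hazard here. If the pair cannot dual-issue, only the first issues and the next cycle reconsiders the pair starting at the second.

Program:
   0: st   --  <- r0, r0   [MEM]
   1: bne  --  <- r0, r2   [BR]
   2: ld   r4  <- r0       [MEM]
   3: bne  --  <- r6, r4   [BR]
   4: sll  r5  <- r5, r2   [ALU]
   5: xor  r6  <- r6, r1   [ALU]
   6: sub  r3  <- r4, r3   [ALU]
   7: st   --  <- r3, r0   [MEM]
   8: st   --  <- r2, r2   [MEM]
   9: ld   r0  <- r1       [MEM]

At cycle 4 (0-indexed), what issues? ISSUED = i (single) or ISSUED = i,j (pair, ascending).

#0 head=0: st.MEM/bne.BR i0&i1 dual
#1 head=2: ld.MEM i2 RAW r4
#2 head=3: bne.BR/sll.ALU i3&i4 dual
#3 head=5: xor.ALU/sub.ALU i5&i6 dual
#4 head=7: st.MEM i7 no-port MEM/MEM
#5 head=8: st.MEM i8 no-port MEM/MEM
#6 head=9: ld.MEM i9 tail

ISSUED = 7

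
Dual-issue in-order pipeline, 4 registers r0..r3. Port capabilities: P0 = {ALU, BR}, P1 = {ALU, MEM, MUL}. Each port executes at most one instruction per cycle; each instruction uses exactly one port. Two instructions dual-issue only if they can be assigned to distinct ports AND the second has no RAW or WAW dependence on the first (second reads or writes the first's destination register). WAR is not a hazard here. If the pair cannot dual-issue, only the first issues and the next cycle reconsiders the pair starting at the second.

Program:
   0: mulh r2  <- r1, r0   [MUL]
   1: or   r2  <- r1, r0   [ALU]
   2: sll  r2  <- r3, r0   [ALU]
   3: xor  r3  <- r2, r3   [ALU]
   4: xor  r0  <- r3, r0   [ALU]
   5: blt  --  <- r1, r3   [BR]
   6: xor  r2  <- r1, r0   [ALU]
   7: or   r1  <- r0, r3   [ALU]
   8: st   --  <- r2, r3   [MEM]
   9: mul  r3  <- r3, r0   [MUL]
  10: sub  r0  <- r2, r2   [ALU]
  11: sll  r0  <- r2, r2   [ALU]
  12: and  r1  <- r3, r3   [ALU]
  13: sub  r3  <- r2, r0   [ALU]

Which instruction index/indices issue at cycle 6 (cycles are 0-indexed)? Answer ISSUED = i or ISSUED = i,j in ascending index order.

t=0 i0:mulh.MUL ; WAW r2
t=1 i1:or.ALU ; WAW r2
t=2 i2:sll.ALU ; RAW r2
t=3 i3:xor.ALU ; RAW r3
t=4 i4+i5:xor.ALU/blt.BR ; 2-wide
t=5 i6+i7:xor.ALU/or.ALU ; 2-wide
t=6 i8:st.MEM ; no-port MEM/MUL
t=7 i9+i10:mul.MUL/sub.ALU ; 2-wide
t=8 i11+i12:sll.ALU/and.ALU ; 2-wide
t=9 i13:sub.ALU ; tail

ISSUED = 8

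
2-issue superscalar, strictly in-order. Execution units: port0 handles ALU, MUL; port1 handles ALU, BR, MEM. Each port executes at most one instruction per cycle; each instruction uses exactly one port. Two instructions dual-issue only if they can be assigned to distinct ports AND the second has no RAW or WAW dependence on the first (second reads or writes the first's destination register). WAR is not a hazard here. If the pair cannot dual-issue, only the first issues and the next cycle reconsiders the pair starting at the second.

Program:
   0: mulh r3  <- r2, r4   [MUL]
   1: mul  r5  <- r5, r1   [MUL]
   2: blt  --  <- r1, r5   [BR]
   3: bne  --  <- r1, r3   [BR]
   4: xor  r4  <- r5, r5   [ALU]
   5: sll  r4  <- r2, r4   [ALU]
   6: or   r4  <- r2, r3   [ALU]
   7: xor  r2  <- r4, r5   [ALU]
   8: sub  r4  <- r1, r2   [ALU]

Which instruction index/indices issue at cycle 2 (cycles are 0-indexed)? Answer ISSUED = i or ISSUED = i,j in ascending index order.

0. mulh.MUL @i0  | no-port MUL/MUL
1. mul.MUL @i1  | RAW r5
2. blt.BR @i2  | no-port BR/BR
3. bne.BR xor.ALU @i3/i4  | 2-wide
4. sll.ALU @i5  | WAW r4
5. or.ALU @i6  | RAW r4
6. xor.ALU @i7  | RAW r2
7. sub.ALU @i8  | tail

ISSUED = 2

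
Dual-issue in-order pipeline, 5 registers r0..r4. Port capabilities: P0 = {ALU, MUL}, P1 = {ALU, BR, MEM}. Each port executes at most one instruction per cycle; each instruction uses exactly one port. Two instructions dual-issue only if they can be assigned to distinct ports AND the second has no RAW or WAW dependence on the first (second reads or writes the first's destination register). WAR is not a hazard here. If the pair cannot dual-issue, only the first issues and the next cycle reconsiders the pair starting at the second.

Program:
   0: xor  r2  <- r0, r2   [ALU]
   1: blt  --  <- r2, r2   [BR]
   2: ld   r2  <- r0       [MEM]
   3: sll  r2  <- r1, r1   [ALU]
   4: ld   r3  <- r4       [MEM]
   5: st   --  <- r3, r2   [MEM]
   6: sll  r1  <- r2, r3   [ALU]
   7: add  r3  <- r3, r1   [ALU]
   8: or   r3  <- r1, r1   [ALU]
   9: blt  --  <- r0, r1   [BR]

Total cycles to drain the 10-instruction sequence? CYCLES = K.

CYCLES = 7

t=0 i0:xor ; RAW r2
t=1 i1:blt ; no-port BR/MEM
t=2 i2:ld ; WAW r2
t=3 i3&i4:sll/ld ; dual
t=4 i5&i6:st/sll ; dual
t=5 i7:add ; WAW r3
t=6 i8&i9:or/blt ; dual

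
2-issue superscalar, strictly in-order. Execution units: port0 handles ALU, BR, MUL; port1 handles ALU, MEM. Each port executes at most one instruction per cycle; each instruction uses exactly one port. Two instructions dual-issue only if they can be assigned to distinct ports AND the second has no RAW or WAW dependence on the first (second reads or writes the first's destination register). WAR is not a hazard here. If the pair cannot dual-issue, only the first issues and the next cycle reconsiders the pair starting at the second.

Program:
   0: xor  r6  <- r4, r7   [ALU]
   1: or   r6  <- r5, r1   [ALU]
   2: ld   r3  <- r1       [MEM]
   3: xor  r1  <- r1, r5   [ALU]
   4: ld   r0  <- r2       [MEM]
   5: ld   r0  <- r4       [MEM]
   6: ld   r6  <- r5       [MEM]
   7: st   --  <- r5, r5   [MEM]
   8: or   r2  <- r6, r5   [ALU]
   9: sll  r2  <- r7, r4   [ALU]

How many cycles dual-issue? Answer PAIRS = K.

PAIRS = 3

0. xor @i0  | WAW r6
1. or+ld @i1&i2  | pair
2. xor+ld @i3&i4  | pair
3. ld @i5  | no-port MEM/MEM
4. ld @i6  | no-port MEM/MEM
5. st+or @i7&i8  | pair
6. sll @i9  | tail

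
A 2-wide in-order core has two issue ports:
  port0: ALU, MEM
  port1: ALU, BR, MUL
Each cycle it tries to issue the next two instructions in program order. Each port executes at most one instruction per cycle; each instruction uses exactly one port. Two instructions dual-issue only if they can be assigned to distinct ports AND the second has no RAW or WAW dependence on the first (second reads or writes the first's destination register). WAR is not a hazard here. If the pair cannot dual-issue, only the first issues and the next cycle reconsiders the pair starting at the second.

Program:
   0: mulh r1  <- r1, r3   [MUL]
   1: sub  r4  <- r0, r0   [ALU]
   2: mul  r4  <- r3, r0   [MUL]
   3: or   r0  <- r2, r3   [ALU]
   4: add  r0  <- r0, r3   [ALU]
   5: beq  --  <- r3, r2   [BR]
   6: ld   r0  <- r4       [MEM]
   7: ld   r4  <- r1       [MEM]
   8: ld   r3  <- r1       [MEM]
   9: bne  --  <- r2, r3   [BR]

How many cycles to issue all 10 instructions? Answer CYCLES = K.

  cy0 -> i0/i1 (mulh.MUL+sub.ALU) 2-wide
  cy1 -> i2/i3 (mul.MUL+or.ALU) 2-wide
  cy2 -> i4/i5 (add.ALU+beq.BR) 2-wide
  cy3 -> i6 (ld.MEM) no-port MEM/MEM
  cy4 -> i7 (ld.MEM) no-port MEM/MEM
  cy5 -> i8 (ld.MEM) RAW r3
  cy6 -> i9 (bne.BR) tail

CYCLES = 7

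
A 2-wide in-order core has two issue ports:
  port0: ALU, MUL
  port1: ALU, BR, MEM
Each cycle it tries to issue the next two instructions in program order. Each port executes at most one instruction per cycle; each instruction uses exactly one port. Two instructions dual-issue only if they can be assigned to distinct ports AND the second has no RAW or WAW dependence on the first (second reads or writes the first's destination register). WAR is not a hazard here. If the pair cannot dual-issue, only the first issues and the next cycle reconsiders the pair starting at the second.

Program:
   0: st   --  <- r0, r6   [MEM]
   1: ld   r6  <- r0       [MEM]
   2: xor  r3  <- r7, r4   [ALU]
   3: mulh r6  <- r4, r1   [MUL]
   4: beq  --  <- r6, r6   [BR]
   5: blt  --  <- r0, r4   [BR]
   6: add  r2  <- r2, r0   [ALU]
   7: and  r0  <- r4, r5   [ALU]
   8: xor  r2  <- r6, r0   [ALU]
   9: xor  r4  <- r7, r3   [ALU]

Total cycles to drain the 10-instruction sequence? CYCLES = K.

[0] i0  st.MEM  -- no-port MEM/MEM
[1] i1+i2  ld.MEM/xor.ALU  -- dual
[2] i3  mulh.MUL  -- RAW r6
[3] i4  beq.BR  -- no-port BR/BR
[4] i5+i6  blt.BR/add.ALU  -- dual
[5] i7  and.ALU  -- RAW r0
[6] i8+i9  xor.ALU/xor.ALU  -- dual

CYCLES = 7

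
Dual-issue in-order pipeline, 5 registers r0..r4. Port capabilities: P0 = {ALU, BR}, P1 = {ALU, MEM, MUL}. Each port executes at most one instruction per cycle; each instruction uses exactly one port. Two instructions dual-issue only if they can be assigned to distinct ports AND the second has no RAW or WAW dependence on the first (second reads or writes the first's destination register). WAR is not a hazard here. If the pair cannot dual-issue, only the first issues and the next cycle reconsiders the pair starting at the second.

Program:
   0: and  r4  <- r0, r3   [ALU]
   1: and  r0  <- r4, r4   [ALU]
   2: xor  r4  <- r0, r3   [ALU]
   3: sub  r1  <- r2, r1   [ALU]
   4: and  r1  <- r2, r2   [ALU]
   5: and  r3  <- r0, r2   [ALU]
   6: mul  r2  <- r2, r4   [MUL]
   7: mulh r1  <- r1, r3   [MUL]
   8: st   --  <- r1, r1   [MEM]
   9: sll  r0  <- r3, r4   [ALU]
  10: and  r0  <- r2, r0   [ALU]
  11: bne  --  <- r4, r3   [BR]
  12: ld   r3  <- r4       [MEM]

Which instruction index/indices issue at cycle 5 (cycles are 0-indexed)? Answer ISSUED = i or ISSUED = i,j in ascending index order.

0. and @i0  | RAW r4
1. and @i1  | RAW r0
2. xor/sub @i2&i3  | 2-wide
3. and/and @i4&i5  | 2-wide
4. mul @i6  | no-port MUL/MUL
5. mulh @i7  | no-port MUL/MEM
6. st/sll @i8&i9  | 2-wide
7. and/bne @i10&i11  | 2-wide
8. ld @i12  | tail

ISSUED = 7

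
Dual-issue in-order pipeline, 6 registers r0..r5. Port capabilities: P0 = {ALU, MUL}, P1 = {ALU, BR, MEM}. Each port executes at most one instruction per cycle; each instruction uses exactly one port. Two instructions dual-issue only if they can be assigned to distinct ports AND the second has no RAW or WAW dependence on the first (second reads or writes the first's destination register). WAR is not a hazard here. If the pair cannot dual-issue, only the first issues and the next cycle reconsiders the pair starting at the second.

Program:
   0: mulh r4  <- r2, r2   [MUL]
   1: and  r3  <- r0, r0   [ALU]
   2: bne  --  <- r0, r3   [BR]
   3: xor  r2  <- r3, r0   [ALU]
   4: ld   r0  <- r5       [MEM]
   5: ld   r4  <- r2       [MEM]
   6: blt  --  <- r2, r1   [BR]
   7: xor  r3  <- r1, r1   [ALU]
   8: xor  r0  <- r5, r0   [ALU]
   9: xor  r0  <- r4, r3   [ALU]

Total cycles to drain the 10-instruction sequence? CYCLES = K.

CYCLES = 7

  cy0 -> i0&i1 (mulh/and) pair
  cy1 -> i2&i3 (bne/xor) pair
  cy2 -> i4 (ld) no-port MEM/MEM
  cy3 -> i5 (ld) no-port MEM/BR
  cy4 -> i6&i7 (blt/xor) pair
  cy5 -> i8 (xor) WAW r0
  cy6 -> i9 (xor) tail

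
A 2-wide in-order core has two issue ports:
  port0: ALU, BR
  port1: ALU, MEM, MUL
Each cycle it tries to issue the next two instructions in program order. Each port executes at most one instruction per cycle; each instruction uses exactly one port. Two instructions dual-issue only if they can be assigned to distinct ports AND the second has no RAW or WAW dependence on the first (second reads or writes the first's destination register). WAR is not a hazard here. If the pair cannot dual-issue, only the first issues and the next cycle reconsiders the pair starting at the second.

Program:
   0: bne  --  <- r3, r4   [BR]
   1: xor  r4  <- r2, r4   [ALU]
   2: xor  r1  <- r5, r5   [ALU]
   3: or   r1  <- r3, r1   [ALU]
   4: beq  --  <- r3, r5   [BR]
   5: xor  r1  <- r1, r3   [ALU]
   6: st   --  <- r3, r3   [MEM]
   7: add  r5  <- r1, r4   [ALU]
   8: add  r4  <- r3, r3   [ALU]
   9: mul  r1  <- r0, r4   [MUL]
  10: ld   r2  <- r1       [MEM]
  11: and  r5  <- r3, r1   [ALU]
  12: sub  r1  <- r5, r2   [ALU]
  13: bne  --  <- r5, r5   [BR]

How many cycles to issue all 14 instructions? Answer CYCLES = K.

CYCLES = 8

0. bne;xor @i0&i1  | pair
1. xor @i2  | RAW+WAW r1
2. or;beq @i3&i4  | pair
3. xor;st @i5&i6  | pair
4. add;add @i7&i8  | pair
5. mul @i9  | no-port MUL/MEM
6. ld;and @i10&i11  | pair
7. sub;bne @i12&i13  | pair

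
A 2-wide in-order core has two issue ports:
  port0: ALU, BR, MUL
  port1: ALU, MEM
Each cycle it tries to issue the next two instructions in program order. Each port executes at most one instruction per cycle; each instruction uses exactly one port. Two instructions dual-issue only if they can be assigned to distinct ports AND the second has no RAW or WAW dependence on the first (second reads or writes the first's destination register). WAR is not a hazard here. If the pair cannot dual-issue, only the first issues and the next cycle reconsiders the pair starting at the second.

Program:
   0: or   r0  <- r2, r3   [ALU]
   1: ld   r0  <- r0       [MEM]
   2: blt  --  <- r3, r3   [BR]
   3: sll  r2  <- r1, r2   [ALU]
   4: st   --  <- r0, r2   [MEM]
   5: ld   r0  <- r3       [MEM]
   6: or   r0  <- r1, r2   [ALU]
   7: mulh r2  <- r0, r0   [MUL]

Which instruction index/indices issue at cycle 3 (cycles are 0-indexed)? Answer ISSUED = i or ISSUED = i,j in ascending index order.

c0: i0 or.ALU  RAW+WAW r0
c1: i1,i2 ld.MEM+blt.BR  2-wide
c2: i3 sll.ALU  RAW r2
c3: i4 st.MEM  no-port MEM/MEM
c4: i5 ld.MEM  WAW r0
c5: i6 or.ALU  RAW r0
c6: i7 mulh.MUL  tail

ISSUED = 4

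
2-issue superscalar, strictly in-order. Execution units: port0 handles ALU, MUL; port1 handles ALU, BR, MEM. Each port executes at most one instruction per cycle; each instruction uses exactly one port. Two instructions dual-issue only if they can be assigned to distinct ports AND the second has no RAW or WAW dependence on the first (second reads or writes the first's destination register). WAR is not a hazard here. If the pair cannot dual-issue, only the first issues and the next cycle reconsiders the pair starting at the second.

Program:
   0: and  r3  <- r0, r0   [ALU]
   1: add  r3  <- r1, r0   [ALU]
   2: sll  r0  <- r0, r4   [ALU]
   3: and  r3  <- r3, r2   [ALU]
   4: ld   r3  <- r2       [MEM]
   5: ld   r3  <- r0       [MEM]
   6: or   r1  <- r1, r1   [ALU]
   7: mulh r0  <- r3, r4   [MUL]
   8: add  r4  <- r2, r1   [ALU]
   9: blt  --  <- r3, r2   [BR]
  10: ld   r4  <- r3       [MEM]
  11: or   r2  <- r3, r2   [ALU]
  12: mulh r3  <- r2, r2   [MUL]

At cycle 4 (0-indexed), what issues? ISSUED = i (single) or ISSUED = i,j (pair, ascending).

ISSUED = 5,6

[0] i0  and.ALU  -- WAW r3
[1] i1+i2  add.ALU sll.ALU  -- dual
[2] i3  and.ALU  -- WAW r3
[3] i4  ld.MEM  -- no-port MEM/MEM
[4] i5+i6  ld.MEM or.ALU  -- dual
[5] i7+i8  mulh.MUL add.ALU  -- dual
[6] i9  blt.BR  -- no-port BR/MEM
[7] i10+i11  ld.MEM or.ALU  -- dual
[8] i12  mulh.MUL  -- tail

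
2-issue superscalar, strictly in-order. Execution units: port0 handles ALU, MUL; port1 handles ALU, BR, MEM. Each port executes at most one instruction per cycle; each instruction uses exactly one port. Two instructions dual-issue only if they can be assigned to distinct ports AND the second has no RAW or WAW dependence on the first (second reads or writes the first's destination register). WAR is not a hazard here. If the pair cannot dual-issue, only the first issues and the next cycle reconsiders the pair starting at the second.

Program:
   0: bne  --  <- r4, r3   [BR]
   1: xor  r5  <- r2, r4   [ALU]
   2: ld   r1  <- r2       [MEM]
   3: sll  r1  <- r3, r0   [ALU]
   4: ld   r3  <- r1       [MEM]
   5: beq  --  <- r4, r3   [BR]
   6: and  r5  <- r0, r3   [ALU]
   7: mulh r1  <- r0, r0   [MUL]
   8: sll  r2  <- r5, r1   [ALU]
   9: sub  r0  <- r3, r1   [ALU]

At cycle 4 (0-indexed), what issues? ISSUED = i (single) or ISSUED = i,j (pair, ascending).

ISSUED = 5,6

0. bne.BR/xor.ALU @i0+i1  | dual
1. ld.MEM @i2  | WAW r1
2. sll.ALU @i3  | RAW r1
3. ld.MEM @i4  | no-port MEM/BR
4. beq.BR/and.ALU @i5+i6  | dual
5. mulh.MUL @i7  | RAW r1
6. sll.ALU/sub.ALU @i8+i9  | dual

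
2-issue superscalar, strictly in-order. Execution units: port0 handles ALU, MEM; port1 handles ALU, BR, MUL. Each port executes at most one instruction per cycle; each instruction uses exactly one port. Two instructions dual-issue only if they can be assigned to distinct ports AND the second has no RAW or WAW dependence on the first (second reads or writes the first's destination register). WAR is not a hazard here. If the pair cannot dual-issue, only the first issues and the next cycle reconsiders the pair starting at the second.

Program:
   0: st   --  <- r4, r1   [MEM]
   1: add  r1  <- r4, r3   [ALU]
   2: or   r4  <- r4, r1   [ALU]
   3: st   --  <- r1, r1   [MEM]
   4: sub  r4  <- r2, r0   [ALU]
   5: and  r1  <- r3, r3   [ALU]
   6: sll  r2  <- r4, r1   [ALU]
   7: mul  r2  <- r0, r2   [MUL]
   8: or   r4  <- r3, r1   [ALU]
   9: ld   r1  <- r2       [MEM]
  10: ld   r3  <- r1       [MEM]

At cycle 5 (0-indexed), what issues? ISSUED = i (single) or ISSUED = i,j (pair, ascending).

ISSUED = 9

#0 head=0: st.MEM;add.ALU i0&i1 dual
#1 head=2: or.ALU;st.MEM i2&i3 dual
#2 head=4: sub.ALU;and.ALU i4&i5 dual
#3 head=6: sll.ALU i6 RAW+WAW r2
#4 head=7: mul.MUL;or.ALU i7&i8 dual
#5 head=9: ld.MEM i9 no-port MEM/MEM
#6 head=10: ld.MEM i10 tail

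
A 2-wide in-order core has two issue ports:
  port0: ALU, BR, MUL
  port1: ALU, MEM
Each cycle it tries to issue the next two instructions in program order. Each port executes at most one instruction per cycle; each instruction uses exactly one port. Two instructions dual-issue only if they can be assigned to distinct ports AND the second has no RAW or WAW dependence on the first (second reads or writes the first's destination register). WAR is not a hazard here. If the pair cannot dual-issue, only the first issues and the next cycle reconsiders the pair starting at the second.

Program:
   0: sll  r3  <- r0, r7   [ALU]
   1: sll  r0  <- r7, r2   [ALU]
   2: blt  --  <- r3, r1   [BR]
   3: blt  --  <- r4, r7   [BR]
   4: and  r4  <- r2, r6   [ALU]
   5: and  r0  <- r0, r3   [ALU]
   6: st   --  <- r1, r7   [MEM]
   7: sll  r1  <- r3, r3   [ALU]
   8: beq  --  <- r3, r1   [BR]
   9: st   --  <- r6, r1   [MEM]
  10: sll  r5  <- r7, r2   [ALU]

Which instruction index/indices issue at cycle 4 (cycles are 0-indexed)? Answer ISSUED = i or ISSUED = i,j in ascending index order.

#0 head=0: sll.ALU+sll.ALU i0/i1 2-wide
#1 head=2: blt.BR i2 no-port BR/BR
#2 head=3: blt.BR+and.ALU i3/i4 2-wide
#3 head=5: and.ALU+st.MEM i5/i6 2-wide
#4 head=7: sll.ALU i7 RAW r1
#5 head=8: beq.BR+st.MEM i8/i9 2-wide
#6 head=10: sll.ALU i10 tail

ISSUED = 7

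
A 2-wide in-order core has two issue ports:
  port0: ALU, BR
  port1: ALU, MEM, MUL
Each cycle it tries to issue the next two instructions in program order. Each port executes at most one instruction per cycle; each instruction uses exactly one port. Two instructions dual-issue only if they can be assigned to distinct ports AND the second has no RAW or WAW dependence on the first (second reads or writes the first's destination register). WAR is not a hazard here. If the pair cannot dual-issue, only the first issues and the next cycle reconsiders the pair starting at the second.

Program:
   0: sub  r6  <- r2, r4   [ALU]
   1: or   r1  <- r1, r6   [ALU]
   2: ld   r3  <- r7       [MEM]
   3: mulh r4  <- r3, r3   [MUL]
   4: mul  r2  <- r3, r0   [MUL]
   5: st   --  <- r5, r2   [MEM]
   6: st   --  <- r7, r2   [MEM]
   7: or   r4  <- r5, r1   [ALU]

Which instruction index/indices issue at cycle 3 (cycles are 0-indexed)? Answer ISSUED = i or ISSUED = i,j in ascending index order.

t=0 i0:sub ; RAW r6
t=1 i1,i2:or+ld ; pair
t=2 i3:mulh ; no-port MUL/MUL
t=3 i4:mul ; no-port MUL/MEM
t=4 i5:st ; no-port MEM/MEM
t=5 i6,i7:st+or ; pair

ISSUED = 4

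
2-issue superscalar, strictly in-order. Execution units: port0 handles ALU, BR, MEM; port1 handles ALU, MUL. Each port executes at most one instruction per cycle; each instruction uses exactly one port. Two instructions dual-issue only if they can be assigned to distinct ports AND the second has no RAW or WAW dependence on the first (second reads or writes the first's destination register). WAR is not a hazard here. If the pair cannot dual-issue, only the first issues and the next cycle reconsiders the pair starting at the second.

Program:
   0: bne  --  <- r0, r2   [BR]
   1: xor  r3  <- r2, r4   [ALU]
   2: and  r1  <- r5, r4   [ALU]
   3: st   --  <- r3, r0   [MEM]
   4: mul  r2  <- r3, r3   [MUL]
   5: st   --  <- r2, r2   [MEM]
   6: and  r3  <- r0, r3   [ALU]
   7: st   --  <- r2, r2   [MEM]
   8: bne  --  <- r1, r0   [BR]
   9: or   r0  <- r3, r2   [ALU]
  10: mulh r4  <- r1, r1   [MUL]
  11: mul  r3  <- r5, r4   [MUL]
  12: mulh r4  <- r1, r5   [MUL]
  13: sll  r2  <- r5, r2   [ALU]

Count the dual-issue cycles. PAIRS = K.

PAIRS = 5

[0] i0+i1  bne/xor  -- 2-wide
[1] i2+i3  and/st  -- 2-wide
[2] i4  mul  -- RAW r2
[3] i5+i6  st/and  -- 2-wide
[4] i7  st  -- no-port MEM/BR
[5] i8+i9  bne/or  -- 2-wide
[6] i10  mulh  -- no-port MUL/MUL
[7] i11  mul  -- no-port MUL/MUL
[8] i12+i13  mulh/sll  -- 2-wide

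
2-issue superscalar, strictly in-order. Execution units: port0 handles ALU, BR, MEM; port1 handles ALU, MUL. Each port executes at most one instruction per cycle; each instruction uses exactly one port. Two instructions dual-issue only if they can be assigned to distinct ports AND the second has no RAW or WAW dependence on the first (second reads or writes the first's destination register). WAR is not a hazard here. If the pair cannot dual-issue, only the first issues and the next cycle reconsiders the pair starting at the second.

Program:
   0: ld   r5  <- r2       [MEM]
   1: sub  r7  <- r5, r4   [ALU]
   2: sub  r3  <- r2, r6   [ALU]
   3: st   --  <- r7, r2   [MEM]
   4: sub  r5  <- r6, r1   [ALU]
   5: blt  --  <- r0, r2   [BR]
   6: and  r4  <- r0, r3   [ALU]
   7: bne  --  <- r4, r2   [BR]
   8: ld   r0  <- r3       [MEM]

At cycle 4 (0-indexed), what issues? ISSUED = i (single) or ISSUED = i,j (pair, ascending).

t=0 i0:ld.MEM ; RAW r5
t=1 i1,i2:sub.ALU/sub.ALU ; dual
t=2 i3,i4:st.MEM/sub.ALU ; dual
t=3 i5,i6:blt.BR/and.ALU ; dual
t=4 i7:bne.BR ; no-port BR/MEM
t=5 i8:ld.MEM ; tail

ISSUED = 7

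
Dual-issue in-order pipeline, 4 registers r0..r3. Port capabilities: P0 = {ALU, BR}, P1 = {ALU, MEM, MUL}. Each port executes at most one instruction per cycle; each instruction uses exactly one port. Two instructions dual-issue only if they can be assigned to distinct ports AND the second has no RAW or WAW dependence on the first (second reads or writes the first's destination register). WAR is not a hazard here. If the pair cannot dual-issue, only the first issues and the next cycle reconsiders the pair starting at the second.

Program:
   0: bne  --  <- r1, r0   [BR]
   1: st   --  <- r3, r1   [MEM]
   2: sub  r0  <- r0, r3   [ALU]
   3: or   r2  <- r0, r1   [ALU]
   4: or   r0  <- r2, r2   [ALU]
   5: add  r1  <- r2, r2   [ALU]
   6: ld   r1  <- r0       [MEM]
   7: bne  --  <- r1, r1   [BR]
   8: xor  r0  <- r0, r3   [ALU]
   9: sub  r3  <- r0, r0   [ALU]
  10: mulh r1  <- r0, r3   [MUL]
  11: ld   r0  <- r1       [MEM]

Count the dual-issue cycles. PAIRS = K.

t=0 i0/i1:bne/st ; dual
t=1 i2:sub ; RAW r0
t=2 i3:or ; RAW r2
t=3 i4/i5:or/add ; dual
t=4 i6:ld ; RAW r1
t=5 i7/i8:bne/xor ; dual
t=6 i9:sub ; RAW r3
t=7 i10:mulh ; no-port MUL/MEM
t=8 i11:ld ; tail

PAIRS = 3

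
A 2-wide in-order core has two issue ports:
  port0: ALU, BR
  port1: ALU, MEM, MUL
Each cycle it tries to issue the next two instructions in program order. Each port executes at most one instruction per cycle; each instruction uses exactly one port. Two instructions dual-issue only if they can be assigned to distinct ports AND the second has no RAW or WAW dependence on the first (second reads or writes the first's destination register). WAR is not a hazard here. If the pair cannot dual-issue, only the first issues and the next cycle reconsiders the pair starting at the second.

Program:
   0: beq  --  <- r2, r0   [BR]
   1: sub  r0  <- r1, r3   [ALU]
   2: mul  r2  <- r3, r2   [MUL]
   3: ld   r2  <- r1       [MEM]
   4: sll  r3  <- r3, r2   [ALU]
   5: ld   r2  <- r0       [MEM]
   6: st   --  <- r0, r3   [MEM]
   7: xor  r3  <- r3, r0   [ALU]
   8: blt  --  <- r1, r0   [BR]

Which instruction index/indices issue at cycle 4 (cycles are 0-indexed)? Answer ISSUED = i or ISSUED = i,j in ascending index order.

ISSUED = 6,7

[0] i0/i1  beq.BR/sub.ALU  -- pair
[1] i2  mul.MUL  -- no-port MUL/MEM
[2] i3  ld.MEM  -- RAW r2
[3] i4/i5  sll.ALU/ld.MEM  -- pair
[4] i6/i7  st.MEM/xor.ALU  -- pair
[5] i8  blt.BR  -- tail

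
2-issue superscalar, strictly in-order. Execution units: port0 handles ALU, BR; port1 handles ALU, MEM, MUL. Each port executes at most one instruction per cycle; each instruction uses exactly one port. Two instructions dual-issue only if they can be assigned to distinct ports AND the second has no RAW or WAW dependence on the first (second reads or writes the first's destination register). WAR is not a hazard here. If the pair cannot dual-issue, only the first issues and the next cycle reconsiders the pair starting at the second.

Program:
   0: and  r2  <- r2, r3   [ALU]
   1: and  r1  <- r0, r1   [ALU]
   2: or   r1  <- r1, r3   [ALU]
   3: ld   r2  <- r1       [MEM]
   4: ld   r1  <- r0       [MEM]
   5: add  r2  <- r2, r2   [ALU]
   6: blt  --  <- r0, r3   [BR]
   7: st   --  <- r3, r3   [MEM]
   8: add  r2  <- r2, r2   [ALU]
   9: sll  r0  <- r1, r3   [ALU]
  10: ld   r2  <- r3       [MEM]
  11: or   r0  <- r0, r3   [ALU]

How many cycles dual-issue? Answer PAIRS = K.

#0 head=0: and.ALU/and.ALU i0/i1 2-wide
#1 head=2: or.ALU i2 RAW r1
#2 head=3: ld.MEM i3 no-port MEM/MEM
#3 head=4: ld.MEM/add.ALU i4/i5 2-wide
#4 head=6: blt.BR/st.MEM i6/i7 2-wide
#5 head=8: add.ALU/sll.ALU i8/i9 2-wide
#6 head=10: ld.MEM/or.ALU i10/i11 2-wide

PAIRS = 5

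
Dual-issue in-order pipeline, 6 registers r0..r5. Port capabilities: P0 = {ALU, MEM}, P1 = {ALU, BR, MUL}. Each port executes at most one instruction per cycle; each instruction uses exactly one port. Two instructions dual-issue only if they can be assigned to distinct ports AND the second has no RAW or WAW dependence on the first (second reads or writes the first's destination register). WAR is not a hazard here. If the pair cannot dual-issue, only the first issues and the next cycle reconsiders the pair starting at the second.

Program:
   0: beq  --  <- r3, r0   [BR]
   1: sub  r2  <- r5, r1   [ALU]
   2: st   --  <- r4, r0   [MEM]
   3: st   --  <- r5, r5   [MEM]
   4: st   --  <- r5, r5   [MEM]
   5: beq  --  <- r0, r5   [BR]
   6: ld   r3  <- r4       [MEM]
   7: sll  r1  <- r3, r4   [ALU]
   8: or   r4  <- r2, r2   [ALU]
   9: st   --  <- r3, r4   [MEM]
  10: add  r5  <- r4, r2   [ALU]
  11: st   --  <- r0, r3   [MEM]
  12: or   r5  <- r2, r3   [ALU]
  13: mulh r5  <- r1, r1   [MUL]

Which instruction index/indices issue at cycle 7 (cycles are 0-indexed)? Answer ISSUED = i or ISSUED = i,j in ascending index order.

ISSUED = 11,12

t=0 i0&i1:beq.BR sub.ALU ; pair
t=1 i2:st.MEM ; no-port MEM/MEM
t=2 i3:st.MEM ; no-port MEM/MEM
t=3 i4&i5:st.MEM beq.BR ; pair
t=4 i6:ld.MEM ; RAW r3
t=5 i7&i8:sll.ALU or.ALU ; pair
t=6 i9&i10:st.MEM add.ALU ; pair
t=7 i11&i12:st.MEM or.ALU ; pair
t=8 i13:mulh.MUL ; tail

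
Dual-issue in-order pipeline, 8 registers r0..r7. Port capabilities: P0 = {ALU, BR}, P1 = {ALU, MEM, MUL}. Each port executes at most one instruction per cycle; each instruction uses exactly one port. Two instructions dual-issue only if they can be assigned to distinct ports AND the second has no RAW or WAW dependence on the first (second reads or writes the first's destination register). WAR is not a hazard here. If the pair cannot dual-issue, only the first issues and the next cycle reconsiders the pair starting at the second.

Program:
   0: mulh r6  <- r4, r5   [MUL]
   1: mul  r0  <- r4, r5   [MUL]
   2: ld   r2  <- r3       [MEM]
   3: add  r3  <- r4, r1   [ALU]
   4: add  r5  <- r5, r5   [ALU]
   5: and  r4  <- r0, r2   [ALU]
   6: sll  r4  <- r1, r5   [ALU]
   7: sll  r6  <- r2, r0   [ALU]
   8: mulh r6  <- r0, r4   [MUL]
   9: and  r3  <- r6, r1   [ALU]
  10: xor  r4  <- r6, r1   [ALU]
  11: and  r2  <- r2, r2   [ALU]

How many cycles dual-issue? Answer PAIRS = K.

PAIRS = 4

#0 head=0: mulh i0 no-port MUL/MUL
#1 head=1: mul i1 no-port MUL/MEM
#2 head=2: ld;add i2+i3 pair
#3 head=4: add;and i4+i5 pair
#4 head=6: sll;sll i6+i7 pair
#5 head=8: mulh i8 RAW r6
#6 head=9: and;xor i9+i10 pair
#7 head=11: and i11 tail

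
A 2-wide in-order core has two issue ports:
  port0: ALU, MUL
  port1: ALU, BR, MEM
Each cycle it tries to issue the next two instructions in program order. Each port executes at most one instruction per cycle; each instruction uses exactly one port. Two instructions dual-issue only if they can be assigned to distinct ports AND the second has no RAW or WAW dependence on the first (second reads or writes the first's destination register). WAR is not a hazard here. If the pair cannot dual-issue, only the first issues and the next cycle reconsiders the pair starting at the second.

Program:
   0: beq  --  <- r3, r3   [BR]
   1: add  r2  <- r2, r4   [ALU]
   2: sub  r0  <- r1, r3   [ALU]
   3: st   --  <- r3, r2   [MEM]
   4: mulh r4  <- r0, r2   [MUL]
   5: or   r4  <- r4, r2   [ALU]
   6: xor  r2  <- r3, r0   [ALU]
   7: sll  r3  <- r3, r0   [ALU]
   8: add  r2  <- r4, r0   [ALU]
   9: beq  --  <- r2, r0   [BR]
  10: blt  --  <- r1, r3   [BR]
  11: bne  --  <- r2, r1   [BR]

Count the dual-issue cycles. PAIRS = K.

c0: i0/i1 beq.BR+add.ALU  2-wide
c1: i2/i3 sub.ALU+st.MEM  2-wide
c2: i4 mulh.MUL  RAW+WAW r4
c3: i5/i6 or.ALU+xor.ALU  2-wide
c4: i7/i8 sll.ALU+add.ALU  2-wide
c5: i9 beq.BR  no-port BR/BR
c6: i10 blt.BR  no-port BR/BR
c7: i11 bne.BR  tail

PAIRS = 4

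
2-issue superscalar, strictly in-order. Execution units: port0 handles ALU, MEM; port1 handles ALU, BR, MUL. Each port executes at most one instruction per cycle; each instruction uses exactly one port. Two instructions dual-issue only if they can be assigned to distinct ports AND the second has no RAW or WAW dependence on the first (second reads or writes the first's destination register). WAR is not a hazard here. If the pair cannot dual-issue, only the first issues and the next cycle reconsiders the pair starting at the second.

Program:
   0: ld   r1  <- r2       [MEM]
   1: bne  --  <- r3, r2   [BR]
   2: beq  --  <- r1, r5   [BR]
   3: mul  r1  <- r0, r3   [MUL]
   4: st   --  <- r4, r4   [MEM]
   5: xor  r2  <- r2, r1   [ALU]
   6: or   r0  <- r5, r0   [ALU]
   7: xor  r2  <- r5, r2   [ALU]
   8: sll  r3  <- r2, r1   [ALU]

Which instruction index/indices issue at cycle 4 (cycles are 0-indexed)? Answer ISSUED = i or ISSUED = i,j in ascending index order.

#0 head=0: ld+bne i0/i1 pair
#1 head=2: beq i2 no-port BR/MUL
#2 head=3: mul+st i3/i4 pair
#3 head=5: xor+or i5/i6 pair
#4 head=7: xor i7 RAW r2
#5 head=8: sll i8 tail

ISSUED = 7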